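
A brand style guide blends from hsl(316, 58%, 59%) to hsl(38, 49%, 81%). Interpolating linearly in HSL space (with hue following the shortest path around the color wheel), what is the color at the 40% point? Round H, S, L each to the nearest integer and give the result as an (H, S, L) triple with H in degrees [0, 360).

(349, 54, 68)

Hue: 38 − 316 = -278°, but |-278| > 180 so the shorter arc goes the other way: Δh = -278 + 360 = 82°.
H = 316 + 0.4 × (82) = 348.8 → 349°
S = 58 + 0.4 × (49 − 58) = 54.4 → 54%
L = 59 + 0.4 × (81 − 59) = 67.8 → 68%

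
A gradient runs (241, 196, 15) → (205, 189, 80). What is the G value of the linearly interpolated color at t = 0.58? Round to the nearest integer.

G = 196 + 0.58 × (189 − 196) = 191.94 → 192

192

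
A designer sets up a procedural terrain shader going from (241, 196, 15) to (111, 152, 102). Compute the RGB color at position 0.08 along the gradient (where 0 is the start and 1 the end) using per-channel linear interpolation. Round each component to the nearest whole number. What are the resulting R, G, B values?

R = 241 + 0.08 × (111 − 241) = 241 + 0.08 × -130 = 230.6 → 231
G = 196 + 0.08 × (152 − 196) = 196 + 0.08 × -44 = 192.48 → 192
B = 15 + 0.08 × (102 − 15) = 15 + 0.08 × 87 = 21.96 → 22

(231, 192, 22)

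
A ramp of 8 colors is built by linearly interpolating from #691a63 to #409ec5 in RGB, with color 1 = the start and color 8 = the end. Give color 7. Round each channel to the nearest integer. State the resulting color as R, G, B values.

With 8 swatches and endpoints inclusive, swatch 7 sits at t = (7 − 1)/(8 − 1) = 6/7 ≈ 0.8571.
#691a63 → (105, 26, 99); #409ec5 → (64, 158, 197).
R = 105 + 0.8571 × (64 − 105) = 69.859 → 70
G = 26 + 0.8571 × (158 − 26) = 139.137 → 139
B = 99 + 0.8571 × (197 − 99) = 182.996 → 183

(70, 139, 183)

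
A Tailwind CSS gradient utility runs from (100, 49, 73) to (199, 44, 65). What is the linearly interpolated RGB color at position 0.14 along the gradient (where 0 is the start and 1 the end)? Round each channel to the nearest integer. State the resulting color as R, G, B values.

R = 100 + 0.14 × (199 − 100) = 100 + 0.14 × 99 = 113.86 → 114
G = 49 + 0.14 × (44 − 49) = 49 + 0.14 × -5 = 48.3 → 48
B = 73 + 0.14 × (65 − 73) = 73 + 0.14 × -8 = 71.88 → 72
So the blended color is (114, 48, 72), about #723048.

(114, 48, 72)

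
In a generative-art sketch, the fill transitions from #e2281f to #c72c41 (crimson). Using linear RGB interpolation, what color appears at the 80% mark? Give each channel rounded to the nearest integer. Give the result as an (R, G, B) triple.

(204, 43, 58)

#e2281f → (226, 40, 31); #c72c41 → (199, 44, 65).
80% corresponds to t = 0.8.
R = 226 + 0.8 × (199 − 226) = 226 + 0.8 × -27 = 204.4 → 204
G = 40 + 0.8 × (44 − 40) = 40 + 0.8 × 4 = 43.2 → 43
B = 31 + 0.8 × (65 − 31) = 31 + 0.8 × 34 = 58.2 → 58
So the blended color is (204, 43, 58), about #cc2b3a.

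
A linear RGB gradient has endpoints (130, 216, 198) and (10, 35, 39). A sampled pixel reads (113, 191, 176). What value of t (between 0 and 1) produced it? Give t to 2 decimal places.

Invert the lerp on the G channel (largest span, 181): t = (191 − 216) / (35 − 216) = -25/-181 = 0.13812.
Check on R: (113 − 130)/(10 − 130) = 0.1417 ✓

0.14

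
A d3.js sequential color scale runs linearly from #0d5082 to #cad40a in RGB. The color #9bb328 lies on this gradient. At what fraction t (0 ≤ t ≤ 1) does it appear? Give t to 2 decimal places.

Invert the lerp on the R channel (largest span, 189): t = (155 − 13) / (202 − 13) = 142/189 = 0.75132.
Check on G: (179 − 80)/(212 − 80) = 0.75 ✓

0.75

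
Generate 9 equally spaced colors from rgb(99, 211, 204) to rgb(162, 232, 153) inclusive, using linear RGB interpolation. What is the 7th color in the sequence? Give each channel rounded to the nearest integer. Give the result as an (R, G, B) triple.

With 9 swatches and endpoints inclusive, swatch 7 sits at t = (7 − 1)/(9 − 1) = 6/8 ≈ 0.75.
R = 99 + 0.75 × (162 − 99) = 146.25 → 146
G = 211 + 0.75 × (232 − 211) = 226.75 → 227
B = 204 + 0.75 × (153 − 204) = 165.75 → 166

(146, 227, 166)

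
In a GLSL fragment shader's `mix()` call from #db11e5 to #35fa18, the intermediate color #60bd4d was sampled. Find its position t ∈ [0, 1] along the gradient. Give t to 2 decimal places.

0.74

Invert the lerp on the G channel (largest span, 233): t = (189 − 17) / (250 − 17) = 172/233 = 0.7382.
Check on R: (96 − 219)/(53 − 219) = 0.741 ✓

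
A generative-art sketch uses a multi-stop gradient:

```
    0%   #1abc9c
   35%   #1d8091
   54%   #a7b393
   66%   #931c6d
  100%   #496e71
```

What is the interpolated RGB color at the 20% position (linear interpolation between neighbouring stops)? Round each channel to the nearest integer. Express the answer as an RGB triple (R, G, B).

(28, 154, 150)

20% lies between the 0% and 35% stops, so the local fraction is t = (20 − 0)/(35 − 0) = 20/35 ≈ 0.5714.
#1abc9c → (26, 188, 156); #1d8091 → (29, 128, 145).
R = 26 + 0.5714 × (29 − 26) = 27.714 → 28
G = 188 + 0.5714 × (128 − 188) = 153.716 → 154
B = 156 + 0.5714 × (145 − 156) = 149.715 → 150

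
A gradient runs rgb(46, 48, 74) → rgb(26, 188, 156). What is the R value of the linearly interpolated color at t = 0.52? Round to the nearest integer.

R = 46 + 0.52 × (26 − 46) = 35.6 → 36

36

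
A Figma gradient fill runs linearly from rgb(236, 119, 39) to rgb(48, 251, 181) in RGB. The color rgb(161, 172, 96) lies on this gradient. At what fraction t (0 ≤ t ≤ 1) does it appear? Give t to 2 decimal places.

0.40

Invert the lerp on the R channel (largest span, 188): t = (161 − 236) / (48 − 236) = -75/-188 = 0.39894.
Check on G: (172 − 119)/(251 − 119) = 0.4015 ✓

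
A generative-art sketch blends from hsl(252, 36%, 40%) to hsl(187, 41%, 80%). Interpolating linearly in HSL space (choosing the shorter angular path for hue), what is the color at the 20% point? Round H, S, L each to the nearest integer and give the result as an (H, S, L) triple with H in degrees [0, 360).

Hue arc: Δh = 187 − 252 = -65° (|Δh| ≤ 180, already the shorter path).
H = 252 + 0.2 × (-65) = 239 → 239°
S = 36 + 0.2 × (41 − 36) = 37 → 37%
L = 40 + 0.2 × (80 − 40) = 48 → 48%

(239, 37, 48)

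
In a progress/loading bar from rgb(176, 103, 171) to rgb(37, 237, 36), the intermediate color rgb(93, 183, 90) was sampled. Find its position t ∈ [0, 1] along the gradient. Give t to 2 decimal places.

0.60

Invert the lerp on the R channel (largest span, 139): t = (93 − 176) / (37 − 176) = -83/-139 = 0.59712.
Check on G: (183 − 103)/(237 − 103) = 0.597 ✓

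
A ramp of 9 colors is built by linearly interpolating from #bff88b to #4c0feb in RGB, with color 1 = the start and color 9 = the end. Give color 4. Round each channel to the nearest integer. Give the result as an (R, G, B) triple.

With 9 swatches and endpoints inclusive, swatch 4 sits at t = (4 − 1)/(9 − 1) = 3/8 ≈ 0.375.
#bff88b → (191, 248, 139); #4c0feb → (76, 15, 235).
R = 191 + 0.375 × (76 − 191) = 147.875 → 148
G = 248 + 0.375 × (15 − 248) = 160.625 → 161
B = 139 + 0.375 × (235 − 139) = 175 → 175

(148, 161, 175)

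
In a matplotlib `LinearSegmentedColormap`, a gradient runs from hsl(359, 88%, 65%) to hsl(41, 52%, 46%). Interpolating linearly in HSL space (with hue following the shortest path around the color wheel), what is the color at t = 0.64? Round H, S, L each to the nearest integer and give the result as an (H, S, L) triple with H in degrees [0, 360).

(26, 65, 53)

Hue: 41 − 359 = -318°, but |-318| > 180 so the shorter arc goes the other way: Δh = -318 + 360 = 42°.
H = 359 + 0.64 × (42) = 385.88 → 386 → 386 mod 360 = 26°
S = 88 + 0.64 × (52 − 88) = 64.96 → 65%
L = 65 + 0.64 × (46 − 65) = 52.84 → 53%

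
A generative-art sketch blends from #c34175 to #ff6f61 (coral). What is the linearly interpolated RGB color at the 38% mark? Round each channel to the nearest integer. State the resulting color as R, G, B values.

(218, 82, 109)

#c34175 → (195, 65, 117); #ff6f61 → (255, 111, 97).
38% corresponds to t = 0.38.
R = 195 + 0.38 × (255 − 195) = 195 + 0.38 × 60 = 217.8 → 218
G = 65 + 0.38 × (111 − 65) = 65 + 0.38 × 46 = 82.48 → 82
B = 117 + 0.38 × (97 − 117) = 117 + 0.38 × -20 = 109.4 → 109
So the blended color is (218, 82, 109), about #da526d.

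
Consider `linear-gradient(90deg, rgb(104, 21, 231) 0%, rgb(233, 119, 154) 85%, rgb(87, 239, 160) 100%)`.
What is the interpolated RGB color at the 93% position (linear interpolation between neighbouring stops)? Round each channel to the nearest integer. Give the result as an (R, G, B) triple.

(155, 183, 157)

93% lies between the 85% and 100% stops, so the local fraction is t = (93 − 85)/(100 − 85) = 8/15 ≈ 0.5333.
R = 233 + 0.5333 × (87 − 233) = 155.138 → 155
G = 119 + 0.5333 × (239 − 119) = 182.996 → 183
B = 154 + 0.5333 × (160 − 154) = 157.2 → 157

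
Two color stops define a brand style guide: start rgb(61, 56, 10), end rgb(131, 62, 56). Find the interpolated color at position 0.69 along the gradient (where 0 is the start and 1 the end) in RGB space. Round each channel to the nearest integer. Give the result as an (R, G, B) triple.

(109, 60, 42)

R = 61 + 0.69 × (131 − 61) = 61 + 0.69 × 70 = 109.3 → 109
G = 56 + 0.69 × (62 − 56) = 56 + 0.69 × 6 = 60.14 → 60
B = 10 + 0.69 × (56 − 10) = 10 + 0.69 × 46 = 41.74 → 42
So the blended color is (109, 60, 42), about #6d3c2a.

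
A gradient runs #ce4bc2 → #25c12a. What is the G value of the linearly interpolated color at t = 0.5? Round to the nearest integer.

134

G₁ = 75 (from #ce4bc2), G₂ = 193 (from #25c12a).
G = 75 + 0.5 × (193 − 75) = 134 → 134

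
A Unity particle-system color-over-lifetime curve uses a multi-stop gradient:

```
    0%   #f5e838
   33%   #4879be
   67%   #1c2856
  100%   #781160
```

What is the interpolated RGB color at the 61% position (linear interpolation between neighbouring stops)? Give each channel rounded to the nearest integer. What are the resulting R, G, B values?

(36, 54, 104)

61% lies between the 33% and 67% stops, so the local fraction is t = (61 − 33)/(67 − 33) = 28/34 ≈ 0.8235.
#4879be → (72, 121, 190); #1c2856 → (28, 40, 86).
R = 72 + 0.8235 × (28 − 72) = 35.766 → 36
G = 121 + 0.8235 × (40 − 121) = 54.296 → 54
B = 190 + 0.8235 × (86 − 190) = 104.356 → 104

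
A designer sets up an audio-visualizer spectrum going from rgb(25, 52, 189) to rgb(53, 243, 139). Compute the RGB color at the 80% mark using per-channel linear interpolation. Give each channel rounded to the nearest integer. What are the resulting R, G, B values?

80% corresponds to t = 0.8.
R = 25 + 0.8 × (53 − 25) = 25 + 0.8 × 28 = 47.4 → 47
G = 52 + 0.8 × (243 − 52) = 52 + 0.8 × 191 = 204.8 → 205
B = 189 + 0.8 × (139 − 189) = 189 + 0.8 × -50 = 149 → 149

(47, 205, 149)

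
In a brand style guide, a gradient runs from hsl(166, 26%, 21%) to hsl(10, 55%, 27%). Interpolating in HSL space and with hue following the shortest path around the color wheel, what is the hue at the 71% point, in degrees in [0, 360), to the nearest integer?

55

Hue arc: Δh = 10 − 166 = -156° (|Δh| ≤ 180, already the shorter path).
H = 166 + 0.71 × (-156) = 55.24 → 55°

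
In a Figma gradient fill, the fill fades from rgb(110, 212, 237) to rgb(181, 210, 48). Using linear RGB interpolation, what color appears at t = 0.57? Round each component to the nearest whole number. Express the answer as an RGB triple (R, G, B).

(150, 211, 129)

R = 110 + 0.57 × (181 − 110) = 110 + 0.57 × 71 = 150.47 → 150
G = 212 + 0.57 × (210 − 212) = 212 + 0.57 × -2 = 210.86 → 211
B = 237 + 0.57 × (48 − 237) = 237 + 0.57 × -189 = 129.27 → 129
So the blended color is (150, 211, 129), about #96d381.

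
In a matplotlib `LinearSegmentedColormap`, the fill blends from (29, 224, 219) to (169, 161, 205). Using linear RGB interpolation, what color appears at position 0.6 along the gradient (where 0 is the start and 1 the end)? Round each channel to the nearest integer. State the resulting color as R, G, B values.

R = 29 + 0.6 × (169 − 29) = 29 + 0.6 × 140 = 113 → 113
G = 224 + 0.6 × (161 − 224) = 224 + 0.6 × -63 = 186.2 → 186
B = 219 + 0.6 × (205 − 219) = 219 + 0.6 × -14 = 210.6 → 211
So the blended color is (113, 186, 211), about #71bad3.

(113, 186, 211)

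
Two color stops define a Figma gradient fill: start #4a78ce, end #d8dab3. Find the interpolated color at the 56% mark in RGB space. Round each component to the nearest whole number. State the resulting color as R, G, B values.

(154, 175, 191)

#4a78ce → (74, 120, 206); #d8dab3 → (216, 218, 179).
56% corresponds to t = 0.56.
R = 74 + 0.56 × (216 − 74) = 74 + 0.56 × 142 = 153.52 → 154
G = 120 + 0.56 × (218 − 120) = 120 + 0.56 × 98 = 174.88 → 175
B = 206 + 0.56 × (179 − 206) = 206 + 0.56 × -27 = 190.88 → 191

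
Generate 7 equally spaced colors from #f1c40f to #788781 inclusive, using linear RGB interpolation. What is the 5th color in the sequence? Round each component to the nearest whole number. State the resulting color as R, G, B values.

(160, 155, 91)

With 7 swatches and endpoints inclusive, swatch 5 sits at t = (5 − 1)/(7 − 1) = 4/6 ≈ 0.6667.
#f1c40f → (241, 196, 15); #788781 → (120, 135, 129).
R = 241 + 0.6667 × (120 − 241) = 160.329 → 160
G = 196 + 0.6667 × (135 − 196) = 155.331 → 155
B = 15 + 0.6667 × (129 − 15) = 91.004 → 91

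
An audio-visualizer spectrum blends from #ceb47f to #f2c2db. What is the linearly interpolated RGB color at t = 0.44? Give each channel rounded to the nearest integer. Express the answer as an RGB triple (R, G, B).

(222, 186, 167)

#ceb47f → (206, 180, 127); #f2c2db → (242, 194, 219).
R = 206 + 0.44 × (242 − 206) = 206 + 0.44 × 36 = 221.84 → 222
G = 180 + 0.44 × (194 − 180) = 180 + 0.44 × 14 = 186.16 → 186
B = 127 + 0.44 × (219 − 127) = 127 + 0.44 × 92 = 167.48 → 167
So the blended color is (222, 186, 167), about #debaa7.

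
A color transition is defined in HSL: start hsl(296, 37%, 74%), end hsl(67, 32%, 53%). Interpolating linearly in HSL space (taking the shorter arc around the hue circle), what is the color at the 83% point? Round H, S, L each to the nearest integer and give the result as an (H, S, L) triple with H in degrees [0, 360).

Hue: 67 − 296 = -229°, but |-229| > 180 so the shorter arc goes the other way: Δh = -229 + 360 = 131°.
H = 296 + 0.83 × (131) = 404.73 → 405 → 405 mod 360 = 45°
S = 37 + 0.83 × (32 − 37) = 32.85 → 33%
L = 74 + 0.83 × (53 − 74) = 56.57 → 57%

(45, 33, 57)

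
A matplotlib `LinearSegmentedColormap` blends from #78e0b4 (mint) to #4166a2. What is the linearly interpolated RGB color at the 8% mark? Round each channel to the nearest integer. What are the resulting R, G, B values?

#78e0b4 → (120, 224, 180); #4166a2 → (65, 102, 162).
8% corresponds to t = 0.08.
R = 120 + 0.08 × (65 − 120) = 120 + 0.08 × -55 = 115.6 → 116
G = 224 + 0.08 × (102 − 224) = 224 + 0.08 × -122 = 214.24 → 214
B = 180 + 0.08 × (162 − 180) = 180 + 0.08 × -18 = 178.56 → 179
So the blended color is (116, 214, 179), about #74d6b3.

(116, 214, 179)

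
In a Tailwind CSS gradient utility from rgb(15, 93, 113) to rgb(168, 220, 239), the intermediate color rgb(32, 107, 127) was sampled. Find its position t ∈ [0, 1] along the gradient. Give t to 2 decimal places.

0.11

Invert the lerp on the R channel (largest span, 153): t = (32 − 15) / (168 − 15) = 17/153 = 0.11111.
Check on G: (107 − 93)/(220 − 93) = 0.1102 ✓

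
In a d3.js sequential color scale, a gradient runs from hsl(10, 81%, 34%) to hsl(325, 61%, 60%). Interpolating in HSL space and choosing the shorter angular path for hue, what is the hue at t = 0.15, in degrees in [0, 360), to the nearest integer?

3

Hue: 325 − 10 = 315°, but |315| > 180 so the shorter arc goes the other way: Δh = 315 − 360 = -45°.
H = 10 + 0.15 × (-45) = 3.25 → 3°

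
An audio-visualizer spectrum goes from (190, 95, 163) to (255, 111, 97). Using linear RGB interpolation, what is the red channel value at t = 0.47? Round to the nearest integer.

R = 190 + 0.47 × (255 − 190) = 220.55 → 221

221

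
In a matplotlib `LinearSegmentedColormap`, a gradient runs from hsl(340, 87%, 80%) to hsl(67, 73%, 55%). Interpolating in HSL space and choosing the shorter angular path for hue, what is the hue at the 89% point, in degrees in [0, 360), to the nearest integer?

Hue: 67 − 340 = -273°, but |-273| > 180 so the shorter arc goes the other way: Δh = -273 + 360 = 87°.
H = 340 + 0.89 × (87) = 417.43 → 417 → 417 mod 360 = 57°

57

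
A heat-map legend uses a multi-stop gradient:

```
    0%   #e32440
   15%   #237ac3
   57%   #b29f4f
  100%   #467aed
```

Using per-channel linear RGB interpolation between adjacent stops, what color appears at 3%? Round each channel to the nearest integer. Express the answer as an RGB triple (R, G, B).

(189, 53, 90)

3% lies between the 0% and 15% stops, so the local fraction is t = (3 − 0)/(15 − 0) = 3/15 ≈ 0.2.
#e32440 → (227, 36, 64); #237ac3 → (35, 122, 195).
R = 227 + 0.2 × (35 − 227) = 188.6 → 189
G = 36 + 0.2 × (122 − 36) = 53.2 → 53
B = 64 + 0.2 × (195 − 64) = 90.2 → 90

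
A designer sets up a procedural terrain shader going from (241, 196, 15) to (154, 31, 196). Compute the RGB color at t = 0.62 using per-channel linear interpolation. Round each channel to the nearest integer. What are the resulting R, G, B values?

R = 241 + 0.62 × (154 − 241) = 241 + 0.62 × -87 = 187.06 → 187
G = 196 + 0.62 × (31 − 196) = 196 + 0.62 × -165 = 93.7 → 94
B = 15 + 0.62 × (196 − 15) = 15 + 0.62 × 181 = 127.22 → 127

(187, 94, 127)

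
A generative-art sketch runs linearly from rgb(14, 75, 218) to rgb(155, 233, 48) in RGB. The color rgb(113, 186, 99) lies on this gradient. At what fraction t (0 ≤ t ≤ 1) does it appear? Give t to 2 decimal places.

0.70

Invert the lerp on the B channel (largest span, 170): t = (99 − 218) / (48 − 218) = -119/-170 = 0.7.
Check on R: (113 − 14)/(155 − 14) = 0.7021 ✓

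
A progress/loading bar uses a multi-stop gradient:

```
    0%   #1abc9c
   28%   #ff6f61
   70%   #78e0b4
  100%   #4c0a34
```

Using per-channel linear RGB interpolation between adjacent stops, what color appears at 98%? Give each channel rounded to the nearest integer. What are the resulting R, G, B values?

(79, 24, 61)

98% lies between the 70% and 100% stops, so the local fraction is t = (98 − 70)/(100 − 70) = 28/30 ≈ 0.9333.
#78e0b4 → (120, 224, 180); #4c0a34 → (76, 10, 52).
R = 120 + 0.9333 × (76 − 120) = 78.935 → 79
G = 224 + 0.9333 × (10 − 224) = 24.274 → 24
B = 180 + 0.9333 × (52 − 180) = 60.538 → 61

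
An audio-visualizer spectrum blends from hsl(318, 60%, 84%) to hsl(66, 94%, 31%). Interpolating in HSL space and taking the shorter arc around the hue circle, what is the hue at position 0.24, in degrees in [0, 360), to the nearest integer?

Hue: 66 − 318 = -252°, but |-252| > 180 so the shorter arc goes the other way: Δh = -252 + 360 = 108°.
H = 318 + 0.24 × (108) = 343.92 → 344°

344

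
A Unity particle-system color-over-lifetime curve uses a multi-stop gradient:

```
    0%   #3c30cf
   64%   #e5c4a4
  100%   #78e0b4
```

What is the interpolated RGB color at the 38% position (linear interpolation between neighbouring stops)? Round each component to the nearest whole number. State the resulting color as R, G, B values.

(160, 136, 181)

38% lies between the 0% and 64% stops, so the local fraction is t = (38 − 0)/(64 − 0) = 38/64 ≈ 0.5938.
#3c30cf → (60, 48, 207); #e5c4a4 → (229, 196, 164).
R = 60 + 0.5938 × (229 − 60) = 160.352 → 160
G = 48 + 0.5938 × (196 − 48) = 135.882 → 136
B = 207 + 0.5938 × (164 − 207) = 181.467 → 181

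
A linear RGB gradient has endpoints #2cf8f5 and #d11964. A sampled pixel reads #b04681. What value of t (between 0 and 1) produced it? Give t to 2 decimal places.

0.80

Invert the lerp on the G channel (largest span, 223): t = (70 − 248) / (25 − 248) = -178/-223 = 0.79821.
Check on R: (176 − 44)/(209 − 44) = 0.8 ✓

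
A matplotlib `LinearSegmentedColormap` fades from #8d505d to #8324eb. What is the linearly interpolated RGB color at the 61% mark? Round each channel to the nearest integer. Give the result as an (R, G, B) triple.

#8d505d → (141, 80, 93); #8324eb → (131, 36, 235).
61% corresponds to t = 0.61.
R = 141 + 0.61 × (131 − 141) = 141 + 0.61 × -10 = 134.9 → 135
G = 80 + 0.61 × (36 − 80) = 80 + 0.61 × -44 = 53.16 → 53
B = 93 + 0.61 × (235 − 93) = 93 + 0.61 × 142 = 179.62 → 180
So the blended color is (135, 53, 180), about #8735b4.

(135, 53, 180)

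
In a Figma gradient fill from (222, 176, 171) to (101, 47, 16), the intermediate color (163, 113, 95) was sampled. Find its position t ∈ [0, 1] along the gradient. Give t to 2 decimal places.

Invert the lerp on the B channel (largest span, 155): t = (95 − 171) / (16 − 171) = -76/-155 = 0.49032.
Check on R: (163 − 222)/(101 − 222) = 0.4876 ✓

0.49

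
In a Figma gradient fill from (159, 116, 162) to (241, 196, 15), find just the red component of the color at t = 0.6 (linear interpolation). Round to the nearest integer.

R = 159 + 0.6 × (241 − 159) = 208.2 → 208

208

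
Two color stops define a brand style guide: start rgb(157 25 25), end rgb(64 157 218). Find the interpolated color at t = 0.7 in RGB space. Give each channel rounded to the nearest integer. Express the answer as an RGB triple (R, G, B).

(92, 117, 160)

R = 157 + 0.7 × (64 − 157) = 157 + 0.7 × -93 = 91.9 → 92
G = 25 + 0.7 × (157 − 25) = 25 + 0.7 × 132 = 117.4 → 117
B = 25 + 0.7 × (218 − 25) = 25 + 0.7 × 193 = 160.1 → 160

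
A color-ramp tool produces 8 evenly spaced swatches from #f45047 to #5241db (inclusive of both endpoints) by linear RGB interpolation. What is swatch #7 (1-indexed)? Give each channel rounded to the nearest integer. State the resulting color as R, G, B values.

With 8 swatches and endpoints inclusive, swatch 7 sits at t = (7 − 1)/(8 − 1) = 6/7 ≈ 0.8571.
#f45047 → (244, 80, 71); #5241db → (82, 65, 219).
R = 244 + 0.8571 × (82 − 244) = 105.15 → 105
G = 80 + 0.8571 × (65 − 80) = 67.144 → 67
B = 71 + 0.8571 × (219 − 71) = 197.851 → 198

(105, 67, 198)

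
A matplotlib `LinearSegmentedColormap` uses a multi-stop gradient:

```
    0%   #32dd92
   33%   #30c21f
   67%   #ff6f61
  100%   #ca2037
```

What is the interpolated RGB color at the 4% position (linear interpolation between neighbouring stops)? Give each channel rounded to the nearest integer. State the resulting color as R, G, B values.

(50, 218, 132)

4% lies between the 0% and 33% stops, so the local fraction is t = (4 − 0)/(33 − 0) = 4/33 ≈ 0.1212.
#32dd92 → (50, 221, 146); #30c21f → (48, 194, 31).
R = 50 + 0.1212 × (48 − 50) = 49.758 → 50
G = 221 + 0.1212 × (194 − 221) = 217.728 → 218
B = 146 + 0.1212 × (31 − 146) = 132.062 → 132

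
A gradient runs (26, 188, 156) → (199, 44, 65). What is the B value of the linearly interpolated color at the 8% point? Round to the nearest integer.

149

B = 156 + 0.08 × (65 − 156) = 148.72 → 149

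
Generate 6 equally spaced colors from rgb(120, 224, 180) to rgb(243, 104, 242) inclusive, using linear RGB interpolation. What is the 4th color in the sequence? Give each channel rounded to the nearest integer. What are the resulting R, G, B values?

With 6 swatches and endpoints inclusive, swatch 4 sits at t = (4 − 1)/(6 − 1) = 3/5 ≈ 0.6.
R = 120 + 0.6 × (243 − 120) = 193.8 → 194
G = 224 + 0.6 × (104 − 224) = 152 → 152
B = 180 + 0.6 × (242 − 180) = 217.2 → 217

(194, 152, 217)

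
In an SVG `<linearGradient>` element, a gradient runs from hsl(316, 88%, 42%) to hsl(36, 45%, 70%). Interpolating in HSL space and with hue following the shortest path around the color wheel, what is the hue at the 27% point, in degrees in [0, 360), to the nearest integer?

338

Hue: 36 − 316 = -280°, but |-280| > 180 so the shorter arc goes the other way: Δh = -280 + 360 = 80°.
H = 316 + 0.27 × (80) = 337.6 → 338°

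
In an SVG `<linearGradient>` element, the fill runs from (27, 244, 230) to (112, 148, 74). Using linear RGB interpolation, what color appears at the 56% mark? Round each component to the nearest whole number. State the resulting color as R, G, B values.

(75, 190, 143)

56% corresponds to t = 0.56.
R = 27 + 0.56 × (112 − 27) = 27 + 0.56 × 85 = 74.6 → 75
G = 244 + 0.56 × (148 − 244) = 244 + 0.56 × -96 = 190.24 → 190
B = 230 + 0.56 × (74 − 230) = 230 + 0.56 × -156 = 142.64 → 143
So the blended color is (75, 190, 143), about #4bbe8f.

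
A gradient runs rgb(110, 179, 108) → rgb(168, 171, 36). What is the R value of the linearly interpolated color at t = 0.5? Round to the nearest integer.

R = 110 + 0.5 × (168 − 110) = 139 → 139

139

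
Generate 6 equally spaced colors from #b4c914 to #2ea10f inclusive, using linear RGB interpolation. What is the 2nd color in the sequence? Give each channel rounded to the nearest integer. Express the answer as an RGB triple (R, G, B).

With 6 swatches and endpoints inclusive, swatch 2 sits at t = (2 − 1)/(6 − 1) = 1/5 ≈ 0.2.
#b4c914 → (180, 201, 20); #2ea10f → (46, 161, 15).
R = 180 + 0.2 × (46 − 180) = 153.2 → 153
G = 201 + 0.2 × (161 − 201) = 193 → 193
B = 20 + 0.2 × (15 − 20) = 19 → 19

(153, 193, 19)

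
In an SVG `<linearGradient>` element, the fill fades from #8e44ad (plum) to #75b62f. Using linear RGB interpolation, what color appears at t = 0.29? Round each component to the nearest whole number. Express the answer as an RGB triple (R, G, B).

(135, 101, 136)

#8e44ad → (142, 68, 173); #75b62f → (117, 182, 47).
R = 142 + 0.29 × (117 − 142) = 142 + 0.29 × -25 = 134.75 → 135
G = 68 + 0.29 × (182 − 68) = 68 + 0.29 × 114 = 101.06 → 101
B = 173 + 0.29 × (47 − 173) = 173 + 0.29 × -126 = 136.46 → 136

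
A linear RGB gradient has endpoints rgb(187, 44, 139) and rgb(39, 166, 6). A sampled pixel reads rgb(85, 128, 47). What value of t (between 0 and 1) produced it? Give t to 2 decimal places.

Invert the lerp on the R channel (largest span, 148): t = (85 − 187) / (39 − 187) = -102/-148 = 0.68919.
Check on G: (128 − 44)/(166 − 44) = 0.6885 ✓

0.69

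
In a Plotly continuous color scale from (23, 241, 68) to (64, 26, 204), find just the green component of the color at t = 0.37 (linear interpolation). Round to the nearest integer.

161

G = 241 + 0.37 × (26 − 241) = 161.45 → 161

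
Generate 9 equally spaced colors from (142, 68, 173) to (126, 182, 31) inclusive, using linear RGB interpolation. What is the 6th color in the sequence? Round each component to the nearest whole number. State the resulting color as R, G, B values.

With 9 swatches and endpoints inclusive, swatch 6 sits at t = (6 − 1)/(9 − 1) = 5/8 ≈ 0.625.
R = 142 + 0.625 × (126 − 142) = 132 → 132
G = 68 + 0.625 × (182 − 68) = 139.25 → 139
B = 173 + 0.625 × (31 − 173) = 84.25 → 84

(132, 139, 84)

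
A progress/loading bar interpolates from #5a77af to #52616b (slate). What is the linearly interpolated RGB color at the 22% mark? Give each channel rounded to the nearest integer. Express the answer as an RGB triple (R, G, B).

#5a77af → (90, 119, 175); #52616b → (82, 97, 107).
22% corresponds to t = 0.22.
R = 90 + 0.22 × (82 − 90) = 90 + 0.22 × -8 = 88.24 → 88
G = 119 + 0.22 × (97 − 119) = 119 + 0.22 × -22 = 114.16 → 114
B = 175 + 0.22 × (107 − 175) = 175 + 0.22 × -68 = 160.04 → 160

(88, 114, 160)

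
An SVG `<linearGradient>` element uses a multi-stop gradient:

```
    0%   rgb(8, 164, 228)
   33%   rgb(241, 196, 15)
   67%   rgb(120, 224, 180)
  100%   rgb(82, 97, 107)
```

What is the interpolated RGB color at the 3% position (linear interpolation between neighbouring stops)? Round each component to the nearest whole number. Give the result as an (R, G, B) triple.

(29, 167, 209)

3% lies between the 0% and 33% stops, so the local fraction is t = (3 − 0)/(33 − 0) = 3/33 ≈ 0.0909.
R = 8 + 0.0909 × (241 − 8) = 29.18 → 29
G = 164 + 0.0909 × (196 − 164) = 166.909 → 167
B = 228 + 0.0909 × (15 − 228) = 208.638 → 209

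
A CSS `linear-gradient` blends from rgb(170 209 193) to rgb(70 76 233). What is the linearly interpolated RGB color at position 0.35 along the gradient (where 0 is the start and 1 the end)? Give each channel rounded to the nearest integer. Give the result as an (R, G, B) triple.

(135, 162, 207)

R = 170 + 0.35 × (70 − 170) = 170 + 0.35 × -100 = 135 → 135
G = 209 + 0.35 × (76 − 209) = 209 + 0.35 × -133 = 162.45 → 162
B = 193 + 0.35 × (233 − 193) = 193 + 0.35 × 40 = 207 → 207
So the blended color is (135, 162, 207), about #87a2cf.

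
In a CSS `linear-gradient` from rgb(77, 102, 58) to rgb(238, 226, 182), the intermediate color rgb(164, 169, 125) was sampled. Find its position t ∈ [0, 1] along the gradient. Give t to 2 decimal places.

0.54

Invert the lerp on the R channel (largest span, 161): t = (164 − 77) / (238 − 77) = 87/161 = 0.54037.
Check on G: (169 − 102)/(226 − 102) = 0.5403 ✓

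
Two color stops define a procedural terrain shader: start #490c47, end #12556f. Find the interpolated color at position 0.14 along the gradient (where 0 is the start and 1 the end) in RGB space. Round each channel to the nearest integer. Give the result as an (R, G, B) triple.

#490c47 → (73, 12, 71); #12556f → (18, 85, 111).
R = 73 + 0.14 × (18 − 73) = 73 + 0.14 × -55 = 65.3 → 65
G = 12 + 0.14 × (85 − 12) = 12 + 0.14 × 73 = 22.22 → 22
B = 71 + 0.14 × (111 − 71) = 71 + 0.14 × 40 = 76.6 → 77

(65, 22, 77)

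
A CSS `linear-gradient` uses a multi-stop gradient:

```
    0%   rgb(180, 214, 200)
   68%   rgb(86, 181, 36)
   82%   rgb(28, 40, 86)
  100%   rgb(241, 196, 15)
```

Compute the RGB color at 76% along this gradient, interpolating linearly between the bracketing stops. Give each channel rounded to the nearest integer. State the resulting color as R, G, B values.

(53, 100, 65)

76% lies between the 68% and 82% stops, so the local fraction is t = (76 − 68)/(82 − 68) = 8/14 ≈ 0.5714.
R = 86 + 0.5714 × (28 − 86) = 52.859 → 53
G = 181 + 0.5714 × (40 − 181) = 100.433 → 100
B = 36 + 0.5714 × (86 − 36) = 64.57 → 65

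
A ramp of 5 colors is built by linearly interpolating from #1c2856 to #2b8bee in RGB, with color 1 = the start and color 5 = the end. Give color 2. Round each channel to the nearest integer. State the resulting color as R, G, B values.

With 5 swatches and endpoints inclusive, swatch 2 sits at t = (2 − 1)/(5 − 1) = 1/4 ≈ 0.25.
#1c2856 → (28, 40, 86); #2b8bee → (43, 139, 238).
R = 28 + 0.25 × (43 − 28) = 31.75 → 32
G = 40 + 0.25 × (139 − 40) = 64.75 → 65
B = 86 + 0.25 × (238 − 86) = 124 → 124

(32, 65, 124)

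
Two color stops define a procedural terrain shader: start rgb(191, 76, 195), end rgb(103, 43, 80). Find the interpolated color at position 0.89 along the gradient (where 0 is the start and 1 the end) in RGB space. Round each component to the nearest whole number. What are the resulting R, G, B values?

R = 191 + 0.89 × (103 − 191) = 191 + 0.89 × -88 = 112.68 → 113
G = 76 + 0.89 × (43 − 76) = 76 + 0.89 × -33 = 46.63 → 47
B = 195 + 0.89 × (80 − 195) = 195 + 0.89 × -115 = 92.65 → 93
So the blended color is (113, 47, 93), about #712f5d.

(113, 47, 93)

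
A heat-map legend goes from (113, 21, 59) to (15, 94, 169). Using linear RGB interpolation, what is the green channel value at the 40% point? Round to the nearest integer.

50

G = 21 + 0.4 × (94 − 21) = 50.2 → 50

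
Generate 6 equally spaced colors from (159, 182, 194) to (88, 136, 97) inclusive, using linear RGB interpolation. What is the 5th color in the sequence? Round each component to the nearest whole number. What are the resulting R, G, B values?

With 6 swatches and endpoints inclusive, swatch 5 sits at t = (5 − 1)/(6 − 1) = 4/5 ≈ 0.8.
R = 159 + 0.8 × (88 − 159) = 102.2 → 102
G = 182 + 0.8 × (136 − 182) = 145.2 → 145
B = 194 + 0.8 × (97 − 194) = 116.4 → 116

(102, 145, 116)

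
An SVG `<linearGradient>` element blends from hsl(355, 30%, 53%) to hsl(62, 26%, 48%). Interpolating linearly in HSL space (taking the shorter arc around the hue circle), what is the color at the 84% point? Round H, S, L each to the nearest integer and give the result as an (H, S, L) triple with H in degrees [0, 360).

Hue: 62 − 355 = -293°, but |-293| > 180 so the shorter arc goes the other way: Δh = -293 + 360 = 67°.
H = 355 + 0.84 × (67) = 411.28 → 411 → 411 mod 360 = 51°
S = 30 + 0.84 × (26 − 30) = 26.64 → 27%
L = 53 + 0.84 × (48 − 53) = 48.8 → 49%

(51, 27, 49)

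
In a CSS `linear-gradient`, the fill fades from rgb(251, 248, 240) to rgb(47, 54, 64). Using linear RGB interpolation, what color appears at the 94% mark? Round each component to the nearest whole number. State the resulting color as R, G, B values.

94% corresponds to t = 0.94.
R = 251 + 0.94 × (47 − 251) = 251 + 0.94 × -204 = 59.24 → 59
G = 248 + 0.94 × (54 − 248) = 248 + 0.94 × -194 = 65.64 → 66
B = 240 + 0.94 × (64 − 240) = 240 + 0.94 × -176 = 74.56 → 75
So the blended color is (59, 66, 75), about #3b424b.

(59, 66, 75)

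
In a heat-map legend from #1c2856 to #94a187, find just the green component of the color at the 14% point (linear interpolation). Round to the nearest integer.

57

G₁ = 40 (from #1c2856), G₂ = 161 (from #94a187).
G = 40 + 0.14 × (161 − 40) = 56.94 → 57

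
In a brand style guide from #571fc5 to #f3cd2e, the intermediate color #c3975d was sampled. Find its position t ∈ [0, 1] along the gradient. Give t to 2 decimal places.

Invert the lerp on the G channel (largest span, 174): t = (151 − 31) / (205 − 31) = 120/174 = 0.68966.
Check on R: (195 − 87)/(243 − 87) = 0.6923 ✓

0.69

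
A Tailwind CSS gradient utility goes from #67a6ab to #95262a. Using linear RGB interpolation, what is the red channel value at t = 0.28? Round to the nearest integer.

116

R₁ = 103 (from #67a6ab), R₂ = 149 (from #95262a).
R = 103 + 0.28 × (149 − 103) = 115.88 → 116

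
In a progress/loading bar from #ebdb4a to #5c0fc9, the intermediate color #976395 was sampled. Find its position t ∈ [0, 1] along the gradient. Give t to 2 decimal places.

Invert the lerp on the G channel (largest span, 204): t = (99 − 219) / (15 − 219) = -120/-204 = 0.58824.
Check on R: (151 − 235)/(92 − 235) = 0.5874 ✓

0.59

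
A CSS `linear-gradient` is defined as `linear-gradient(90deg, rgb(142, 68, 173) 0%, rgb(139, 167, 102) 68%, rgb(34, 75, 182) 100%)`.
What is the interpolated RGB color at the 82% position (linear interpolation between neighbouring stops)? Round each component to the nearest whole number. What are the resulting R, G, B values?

82% lies between the 68% and 100% stops, so the local fraction is t = (82 − 68)/(100 − 68) = 14/32 ≈ 0.4375.
R = 139 + 0.4375 × (34 − 139) = 93.062 → 93
G = 167 + 0.4375 × (75 − 167) = 126.75 → 127
B = 102 + 0.4375 × (182 − 102) = 137 → 137

(93, 127, 137)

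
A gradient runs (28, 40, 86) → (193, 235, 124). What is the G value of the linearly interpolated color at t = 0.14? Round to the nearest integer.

G = 40 + 0.14 × (235 − 40) = 67.3 → 67

67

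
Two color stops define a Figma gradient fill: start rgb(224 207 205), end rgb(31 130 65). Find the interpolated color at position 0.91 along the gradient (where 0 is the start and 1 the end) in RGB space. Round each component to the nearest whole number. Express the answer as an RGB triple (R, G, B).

R = 224 + 0.91 × (31 − 224) = 224 + 0.91 × -193 = 48.37 → 48
G = 207 + 0.91 × (130 − 207) = 207 + 0.91 × -77 = 136.93 → 137
B = 205 + 0.91 × (65 − 205) = 205 + 0.91 × -140 = 77.6 → 78

(48, 137, 78)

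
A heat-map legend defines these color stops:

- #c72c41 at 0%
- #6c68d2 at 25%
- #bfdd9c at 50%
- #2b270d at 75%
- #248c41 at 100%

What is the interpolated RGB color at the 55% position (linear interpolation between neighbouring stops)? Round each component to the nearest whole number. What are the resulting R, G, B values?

55% lies between the 50% and 75% stops, so the local fraction is t = (55 − 50)/(75 − 50) = 5/25 ≈ 0.2.
#bfdd9c → (191, 221, 156); #2b270d → (43, 39, 13).
R = 191 + 0.2 × (43 − 191) = 161.4 → 161
G = 221 + 0.2 × (39 − 221) = 184.6 → 185
B = 156 + 0.2 × (13 − 156) = 127.4 → 127

(161, 185, 127)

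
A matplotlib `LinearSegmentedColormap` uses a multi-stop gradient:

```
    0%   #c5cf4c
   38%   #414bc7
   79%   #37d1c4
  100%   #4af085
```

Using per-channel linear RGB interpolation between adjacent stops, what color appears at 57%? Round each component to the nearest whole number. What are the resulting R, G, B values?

(60, 137, 198)

57% lies between the 38% and 79% stops, so the local fraction is t = (57 − 38)/(79 − 38) = 19/41 ≈ 0.4634.
#414bc7 → (65, 75, 199); #37d1c4 → (55, 209, 196).
R = 65 + 0.4634 × (55 − 65) = 60.366 → 60
G = 75 + 0.4634 × (209 − 75) = 137.096 → 137
B = 199 + 0.4634 × (196 − 199) = 197.61 → 198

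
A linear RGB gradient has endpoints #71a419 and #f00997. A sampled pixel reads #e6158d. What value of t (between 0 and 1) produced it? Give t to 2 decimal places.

0.92

Invert the lerp on the G channel (largest span, 155): t = (21 − 164) / (9 − 164) = -143/-155 = 0.92258.
Check on R: (230 − 113)/(240 − 113) = 0.9213 ✓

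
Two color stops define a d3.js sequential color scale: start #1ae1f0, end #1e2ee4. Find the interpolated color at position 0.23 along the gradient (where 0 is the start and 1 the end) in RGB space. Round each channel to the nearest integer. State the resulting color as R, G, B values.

#1ae1f0 → (26, 225, 240); #1e2ee4 → (30, 46, 228).
R = 26 + 0.23 × (30 − 26) = 26 + 0.23 × 4 = 26.92 → 27
G = 225 + 0.23 × (46 − 225) = 225 + 0.23 × -179 = 183.83 → 184
B = 240 + 0.23 × (228 − 240) = 240 + 0.23 × -12 = 237.24 → 237

(27, 184, 237)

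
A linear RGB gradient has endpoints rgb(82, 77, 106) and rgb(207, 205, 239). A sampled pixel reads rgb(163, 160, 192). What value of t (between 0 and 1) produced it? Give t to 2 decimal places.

0.65

Invert the lerp on the B channel (largest span, 133): t = (192 − 106) / (239 − 106) = 86/133 = 0.64662.
Check on R: (163 − 82)/(207 − 82) = 0.648 ✓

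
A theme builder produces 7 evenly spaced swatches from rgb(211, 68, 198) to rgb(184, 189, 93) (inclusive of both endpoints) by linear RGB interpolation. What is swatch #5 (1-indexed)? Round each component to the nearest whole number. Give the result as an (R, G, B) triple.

(193, 149, 128)

With 7 swatches and endpoints inclusive, swatch 5 sits at t = (5 − 1)/(7 − 1) = 4/6 ≈ 0.6667.
R = 211 + 0.6667 × (184 − 211) = 192.999 → 193
G = 68 + 0.6667 × (189 − 68) = 148.671 → 149
B = 198 + 0.6667 × (93 − 198) = 127.996 → 128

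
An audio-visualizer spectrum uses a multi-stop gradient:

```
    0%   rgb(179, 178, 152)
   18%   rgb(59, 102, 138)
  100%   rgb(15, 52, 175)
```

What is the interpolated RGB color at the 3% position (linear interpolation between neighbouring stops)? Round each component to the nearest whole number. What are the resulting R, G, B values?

3% lies between the 0% and 18% stops, so the local fraction is t = (3 − 0)/(18 − 0) = 3/18 ≈ 0.1667.
R = 179 + 0.1667 × (59 − 179) = 158.996 → 159
G = 178 + 0.1667 × (102 − 178) = 165.331 → 165
B = 152 + 0.1667 × (138 − 152) = 149.666 → 150

(159, 165, 150)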